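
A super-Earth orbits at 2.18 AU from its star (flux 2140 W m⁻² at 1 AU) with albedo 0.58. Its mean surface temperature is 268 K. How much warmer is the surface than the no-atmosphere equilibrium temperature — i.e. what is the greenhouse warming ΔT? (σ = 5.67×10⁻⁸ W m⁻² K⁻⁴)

ΔT ≈ 98.1 K

S = 2140/2.18² = 450.3 W m⁻².
T_eq = [S(1−A)/(4σ)]^(1/4) = [450.3×0.42/(4×5.67×10⁻⁸)]^(1/4) = 169.9 K.
ΔT = T_surf − T_eq = 268 − 169.9.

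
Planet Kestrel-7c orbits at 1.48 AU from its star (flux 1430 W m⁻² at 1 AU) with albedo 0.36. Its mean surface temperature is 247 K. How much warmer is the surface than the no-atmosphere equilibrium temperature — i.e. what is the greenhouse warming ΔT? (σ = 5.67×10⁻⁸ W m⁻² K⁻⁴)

S = 1430/1.48² = 652.8 W m⁻².
T_eq = [S(1−A)/(4σ)]^(1/4) = [652.8×0.64/(4×5.67×10⁻⁸)]^(1/4) = 207.2 K.
ΔT = T_surf − T_eq = 247 − 207.2.

ΔT ≈ 39.8 K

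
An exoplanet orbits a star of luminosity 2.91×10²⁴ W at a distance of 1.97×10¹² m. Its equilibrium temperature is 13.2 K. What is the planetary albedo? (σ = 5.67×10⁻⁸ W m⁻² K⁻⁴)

A ≈ 0.88

Flux: S = L/(4πd²) = 2.91×10²⁴/(4π×(1.97×10¹²)²) = 0.0597 W m⁻².
From T_eq⁴ = S(1−A)/(4σ): 1−A = 4σT_eq⁴/S.
1−A = 4 × 5.67×10⁻⁸ × (13.2)⁴ / 0.0597 = 0.115.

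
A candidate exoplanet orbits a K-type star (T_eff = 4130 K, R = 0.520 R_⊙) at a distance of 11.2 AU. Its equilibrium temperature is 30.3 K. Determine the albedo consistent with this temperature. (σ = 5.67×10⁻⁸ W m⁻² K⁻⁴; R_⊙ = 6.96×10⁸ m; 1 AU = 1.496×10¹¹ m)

R_⋆ = 0.520 × 6.96×10⁸ = 3.62×10⁸ m.
d = 11.2 AU = 1.68×10¹² m.
L = 4πR_⋆²σT_⋆⁴ = 4π(3.62×10⁸)² × 5.67×10⁻⁸ × (4130)⁴ = 2.72×10²⁵ W.
S = L/(4πd²) = 0.770 W m⁻².
From T_eq⁴ = S(1−A)/(4σ): 1−A = 4σT_eq⁴/S.
1−A = 4 × 5.67×10⁻⁸ × (30.3)⁴ / 0.770 = 0.248.

A ≈ 0.75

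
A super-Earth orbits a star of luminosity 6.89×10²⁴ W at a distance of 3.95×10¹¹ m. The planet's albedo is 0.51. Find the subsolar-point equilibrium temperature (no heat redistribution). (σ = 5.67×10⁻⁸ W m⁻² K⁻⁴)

T_ss ≈ 74.2 K

Flux: S = L/(4πd²) = 6.89×10²⁴/(4π×(3.95×10¹¹)²) = 3.51 W m⁻².
At the subsolar point the surface absorbs S(1−A) and emits σT⁴ per unit area — no factor of 4, since only the local patch is in balance.
T = [3.51 × 0.49 / 5.67×10⁻⁸]^(1/4) = (3.04×10⁷)^(1/4) = 74.2 K.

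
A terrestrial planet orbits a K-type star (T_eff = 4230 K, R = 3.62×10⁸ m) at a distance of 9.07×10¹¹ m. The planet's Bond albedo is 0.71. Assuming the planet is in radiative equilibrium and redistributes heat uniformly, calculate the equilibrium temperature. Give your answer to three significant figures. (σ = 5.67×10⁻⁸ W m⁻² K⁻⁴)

T_eq ≈ 43.9 K

L = 4πR_⋆²σT_⋆⁴ = 4π(3.62×10⁸)² × 5.67×10⁻⁸ × (4230)⁴ = 2.99×10²⁵ W.
S = L/(4πd²) = 2.89 W m⁻².
Energy balance: absorbed = emitted ⇒ πR²·S(1−A) = 4πR²·σT_eq⁴, so T_eq⁴ = S(1−A)/(4σ).
T_eq = [2.89 × 0.29 / (4 × 5.67×10⁻⁸)]^(1/4) = (3.70×10⁶)^(1/4) = 43.9 K.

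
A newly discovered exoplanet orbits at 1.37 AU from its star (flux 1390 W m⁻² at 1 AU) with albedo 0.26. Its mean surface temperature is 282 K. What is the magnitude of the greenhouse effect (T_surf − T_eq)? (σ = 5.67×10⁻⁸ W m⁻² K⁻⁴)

S = 1390/1.37² = 740.6 W m⁻².
T_eq = [S(1−A)/(4σ)]^(1/4) = [740.6×0.74/(4×5.67×10⁻⁸)]^(1/4) = 221.7 K.
ΔT = T_surf − T_eq = 282 − 221.7.

ΔT ≈ 60.3 K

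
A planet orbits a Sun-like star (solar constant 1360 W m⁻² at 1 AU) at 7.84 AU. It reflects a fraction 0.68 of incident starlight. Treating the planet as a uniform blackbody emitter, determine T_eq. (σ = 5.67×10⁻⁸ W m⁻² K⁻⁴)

T_eq ≈ 74.7 K

Flux at 7.84 AU: S = 1360/7.84² = 22.1 W m⁻².
Energy balance: absorbed = emitted ⇒ πR²·S(1−A) = 4πR²·σT_eq⁴, so T_eq⁴ = S(1−A)/(4σ).
T_eq = [22.1 × 0.32 / (4 × 5.67×10⁻⁸)]^(1/4) = (3.12×10⁷)^(1/4) = 74.7 K.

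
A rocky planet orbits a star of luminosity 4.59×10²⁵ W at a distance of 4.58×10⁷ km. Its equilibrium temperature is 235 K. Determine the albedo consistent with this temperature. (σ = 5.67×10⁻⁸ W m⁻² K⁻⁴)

A ≈ 0.60

d = 4.58×10⁷ km = 4.58×10¹⁰ m.
Flux: S = L/(4πd²) = 4.59×10²⁵/(4π×(4.58×10¹⁰)²) = 1740 W m⁻².
From T_eq⁴ = S(1−A)/(4σ): 1−A = 4σT_eq⁴/S.
1−A = 4 × 5.67×10⁻⁸ × (235)⁴ / 1740 = 0.397.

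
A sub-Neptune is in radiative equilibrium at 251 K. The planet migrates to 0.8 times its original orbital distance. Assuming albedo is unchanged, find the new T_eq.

T_eq ≈ 281 K

T_eq ∝ L^(1/4) · d^(−1/2).
T′ = 251 / 0.8^(1/2) = 281 K.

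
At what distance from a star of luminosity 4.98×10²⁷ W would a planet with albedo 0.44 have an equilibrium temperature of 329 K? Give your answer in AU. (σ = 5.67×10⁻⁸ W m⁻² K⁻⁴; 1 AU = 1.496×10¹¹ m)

From T_eq⁴ = L(1−A)/(16πσd²): d = √[L(1−A)/(16πσT_eq⁴)].
d = √[4.98×10²⁷ × 0.56 / (16π × 5.67×10⁻⁸ × (329)⁴)] = 2.89×10¹¹ m = 1.93 AU.

d ≈ 1.93 AU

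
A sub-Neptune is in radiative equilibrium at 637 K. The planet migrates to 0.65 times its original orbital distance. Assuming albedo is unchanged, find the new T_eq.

T_eq ≈ 790 K

T_eq ∝ L^(1/4) · d^(−1/2).
T′ = 637 / 0.65^(1/2) = 790 K.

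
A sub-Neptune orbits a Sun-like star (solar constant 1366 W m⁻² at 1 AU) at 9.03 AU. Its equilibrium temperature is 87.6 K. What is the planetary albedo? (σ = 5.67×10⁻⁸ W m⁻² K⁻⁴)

Flux at 9.03 AU: S = 1366/9.03² = 16.8 W m⁻².
From T_eq⁴ = S(1−A)/(4σ): 1−A = 4σT_eq⁴/S.
1−A = 4 × 5.67×10⁻⁸ × (87.6)⁴ / 16.8 = 0.797.

A ≈ 0.20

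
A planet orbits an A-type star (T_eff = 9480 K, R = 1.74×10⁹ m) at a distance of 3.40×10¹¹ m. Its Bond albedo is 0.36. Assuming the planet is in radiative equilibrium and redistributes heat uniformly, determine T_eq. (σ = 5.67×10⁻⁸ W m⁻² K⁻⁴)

L = 4πR_⋆²σT_⋆⁴ = 4π(1.74×10⁹)² × 5.67×10⁻⁸ × (9480)⁴ = 1.74×10²⁸ W.
S = L/(4πd²) = 1.20×10⁴ W m⁻².
Energy balance: absorbed = emitted ⇒ πR²·S(1−A) = 4πR²·σT_eq⁴, so T_eq⁴ = S(1−A)/(4σ).
T_eq = [1.20×10⁴ × 0.64 / (4 × 5.67×10⁻⁸)]^(1/4) = (3.38×10¹⁰)^(1/4) = 429 K.

T_eq ≈ 429 K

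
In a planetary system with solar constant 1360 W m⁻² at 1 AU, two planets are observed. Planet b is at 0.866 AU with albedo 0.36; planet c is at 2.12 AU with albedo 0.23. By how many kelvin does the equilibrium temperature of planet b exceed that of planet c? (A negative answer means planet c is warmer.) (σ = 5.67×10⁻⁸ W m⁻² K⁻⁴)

ΔT ≈ 88.4 K

T_eq = [S₀(1−A)/(4σd²)]^(1/4), so T ∝ (1−A)^(1/4) / √d.
T₁ = [1360×0.64/(4×5.67×10⁻⁸×0.866²)]^(1/4) = 267.46 K.
T₂ = [1360×0.77/(4×5.67×10⁻⁸×2.12²)]^(1/4) = 179.03 K.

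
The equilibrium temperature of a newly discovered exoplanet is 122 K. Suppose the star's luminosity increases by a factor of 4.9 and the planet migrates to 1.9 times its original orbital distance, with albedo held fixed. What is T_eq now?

T_eq ∝ L^(1/4) · d^(−1/2).
T′ = 122 × 4.9^(1/4) / 1.9^(1/2) = 132 K.

T_eq ≈ 132 K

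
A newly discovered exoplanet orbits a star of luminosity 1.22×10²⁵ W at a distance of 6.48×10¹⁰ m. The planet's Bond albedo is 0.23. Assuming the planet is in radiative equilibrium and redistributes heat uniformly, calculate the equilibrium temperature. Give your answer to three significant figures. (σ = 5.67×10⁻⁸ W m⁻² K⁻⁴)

T_eq ≈ 167 K

Flux: S = L/(4πd²) = 1.22×10²⁵/(4π×(6.48×10¹⁰)²) = 231 W m⁻².
Energy balance: absorbed = emitted ⇒ πR²·S(1−A) = 4πR²·σT_eq⁴, so T_eq⁴ = S(1−A)/(4σ).
T_eq = [231 × 0.77 / (4 × 5.67×10⁻⁸)]^(1/4) = (7.85×10⁸)^(1/4) = 167 K.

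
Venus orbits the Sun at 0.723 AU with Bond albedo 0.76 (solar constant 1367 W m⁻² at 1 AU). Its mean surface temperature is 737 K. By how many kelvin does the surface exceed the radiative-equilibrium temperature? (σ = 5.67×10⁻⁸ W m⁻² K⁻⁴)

ΔT ≈ 507.6 K

S = 1367/0.723² = 2615 W m⁻².
T_eq = [S(1−A)/(4σ)]^(1/4) = [2615×0.24/(4×5.67×10⁻⁸)]^(1/4) = 229.4 K.
ΔT = T_surf − T_eq = 737 − 229.4.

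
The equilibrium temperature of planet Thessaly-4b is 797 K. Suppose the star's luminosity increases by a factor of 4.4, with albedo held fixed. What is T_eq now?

T_eq ∝ L^(1/4) · d^(−1/2).
T′ = 797 × 4.4^(1/4) = 1150 K.

T_eq ≈ 1150 K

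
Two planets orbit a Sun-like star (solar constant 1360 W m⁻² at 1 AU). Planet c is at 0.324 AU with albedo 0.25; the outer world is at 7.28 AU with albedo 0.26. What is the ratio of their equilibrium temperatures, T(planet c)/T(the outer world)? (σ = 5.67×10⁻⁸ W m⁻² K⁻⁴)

T₁/T₂ ≈ 4.756

T_eq = [S₀(1−A)/(4σd²)]^(1/4), so T ∝ (1−A)^(1/4) / √d.
T₁ = [1360×0.75/(4×5.67×10⁻⁸×0.324²)]^(1/4) = 454.95 K.
T₂ = [1360×0.74/(4×5.67×10⁻⁸×7.28²)]^(1/4) = 95.66 K.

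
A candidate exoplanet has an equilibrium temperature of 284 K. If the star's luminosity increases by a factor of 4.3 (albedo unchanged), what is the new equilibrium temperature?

T_eq ≈ 409 K

T_eq ∝ L^(1/4) · d^(−1/2).
T′ = 284 × 4.3^(1/4) = 409 K.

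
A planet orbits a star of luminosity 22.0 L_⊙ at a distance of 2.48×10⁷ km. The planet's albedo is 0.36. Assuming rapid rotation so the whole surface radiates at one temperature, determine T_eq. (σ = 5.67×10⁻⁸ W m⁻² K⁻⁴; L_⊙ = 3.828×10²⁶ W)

d = 2.48×10⁷ km = 2.48×10¹⁰ m.
L = 22.0 × 3.828×10²⁶ = 8.42×10²⁷ W.
Flux: S = L/(4πd²) = 8.42×10²⁷/(4π×(2.48×10¹⁰)²) = 1.09×10⁶ W m⁻².
Energy balance: absorbed = emitted ⇒ πR²·S(1−A) = 4πR²·σT_eq⁴, so T_eq⁴ = S(1−A)/(4σ).
T_eq = [1.09×10⁶ × 0.64 / (4 × 5.67×10⁻⁸)]^(1/4) = (3.07×10¹²)^(1/4) = 1320 K.

T_eq ≈ 1320 K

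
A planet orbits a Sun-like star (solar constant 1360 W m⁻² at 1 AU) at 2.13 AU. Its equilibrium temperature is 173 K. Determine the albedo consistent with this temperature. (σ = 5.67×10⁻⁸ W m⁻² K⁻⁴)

Flux at 2.13 AU: S = 1360/2.13² = 300 W m⁻².
From T_eq⁴ = S(1−A)/(4σ): 1−A = 4σT_eq⁴/S.
1−A = 4 × 5.67×10⁻⁸ × (173)⁴ / 300 = 0.678.

A ≈ 0.32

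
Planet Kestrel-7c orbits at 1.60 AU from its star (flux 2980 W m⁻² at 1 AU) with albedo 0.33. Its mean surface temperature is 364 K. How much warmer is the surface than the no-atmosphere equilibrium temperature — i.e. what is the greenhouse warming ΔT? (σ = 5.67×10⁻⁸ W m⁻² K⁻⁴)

S = 2980/1.60² = 1164 W m⁻².
T_eq = [S(1−A)/(4σ)]^(1/4) = [1164×0.67/(4×5.67×10⁻⁸)]^(1/4) = 242.2 K.
ΔT = T_surf − T_eq = 364 − 242.2.

ΔT ≈ 121.8 K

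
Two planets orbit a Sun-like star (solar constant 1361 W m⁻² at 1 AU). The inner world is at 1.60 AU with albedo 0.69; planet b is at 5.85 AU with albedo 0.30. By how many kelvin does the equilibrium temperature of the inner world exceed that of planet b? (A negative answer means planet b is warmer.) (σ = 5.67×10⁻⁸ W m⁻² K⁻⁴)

T_eq = [S₀(1−A)/(4σd²)]^(1/4), so T ∝ (1−A)^(1/4) / √d.
T₁ = [1361×0.31/(4×5.67×10⁻⁸×1.60²)]^(1/4) = 164.19 K.
T₂ = [1361×0.70/(4×5.67×10⁻⁸×5.85²)]^(1/4) = 105.26 K.

ΔT ≈ 58.9 K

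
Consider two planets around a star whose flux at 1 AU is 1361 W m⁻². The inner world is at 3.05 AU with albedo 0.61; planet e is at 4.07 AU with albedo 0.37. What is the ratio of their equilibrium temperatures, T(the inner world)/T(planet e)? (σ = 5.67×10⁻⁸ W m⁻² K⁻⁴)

T₁/T₂ ≈ 1.025

T_eq = [S₀(1−A)/(4σd²)]^(1/4), so T ∝ (1−A)^(1/4) / √d.
T₁ = [1361×0.39/(4×5.67×10⁻⁸×3.05²)]^(1/4) = 125.94 K.
T₂ = [1361×0.63/(4×5.67×10⁻⁸×4.07²)]^(1/4) = 122.91 K.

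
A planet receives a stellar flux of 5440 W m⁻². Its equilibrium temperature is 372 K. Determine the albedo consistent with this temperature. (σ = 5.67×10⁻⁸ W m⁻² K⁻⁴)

A ≈ 0.20

From T_eq⁴ = S(1−A)/(4σ): 1−A = 4σT_eq⁴/S.
1−A = 4 × 5.67×10⁻⁸ × (372)⁴ / 5440 = 0.798.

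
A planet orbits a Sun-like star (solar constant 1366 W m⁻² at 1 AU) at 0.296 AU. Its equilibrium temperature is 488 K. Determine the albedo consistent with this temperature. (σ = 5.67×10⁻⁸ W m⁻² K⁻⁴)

Flux at 0.296 AU: S = 1366/0.296² = 1.56×10⁴ W m⁻².
From T_eq⁴ = S(1−A)/(4σ): 1−A = 4σT_eq⁴/S.
1−A = 4 × 5.67×10⁻⁸ × (488)⁴ / 1.56×10⁴ = 0.825.

A ≈ 0.17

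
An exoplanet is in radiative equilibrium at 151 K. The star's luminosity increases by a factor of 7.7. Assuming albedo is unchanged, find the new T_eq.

T_eq ≈ 252 K

T_eq ∝ L^(1/4) · d^(−1/2).
T′ = 151 × 7.7^(1/4) = 252 K.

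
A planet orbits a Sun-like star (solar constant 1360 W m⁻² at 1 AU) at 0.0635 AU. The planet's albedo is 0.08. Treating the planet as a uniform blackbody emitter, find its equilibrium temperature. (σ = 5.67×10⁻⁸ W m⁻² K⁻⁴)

T_eq ≈ 1080 K

Flux at 0.0635 AU: S = 1360/0.0635² = 3.37×10⁵ W m⁻².
Energy balance: absorbed = emitted ⇒ πR²·S(1−A) = 4πR²·σT_eq⁴, so T_eq⁴ = S(1−A)/(4σ).
T_eq = [3.37×10⁵ × 0.92 / (4 × 5.67×10⁻⁸)]^(1/4) = (1.37×10¹²)^(1/4) = 1080 K.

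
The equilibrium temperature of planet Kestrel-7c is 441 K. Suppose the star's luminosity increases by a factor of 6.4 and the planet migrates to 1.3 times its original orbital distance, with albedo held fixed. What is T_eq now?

T_eq ≈ 615 K

T_eq ∝ L^(1/4) · d^(−1/2).
T′ = 441 × 6.4^(1/4) / 1.3^(1/2) = 615 K.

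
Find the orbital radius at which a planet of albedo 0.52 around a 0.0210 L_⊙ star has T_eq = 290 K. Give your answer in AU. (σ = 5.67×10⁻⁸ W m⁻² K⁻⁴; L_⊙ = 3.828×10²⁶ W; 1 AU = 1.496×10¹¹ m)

d ≈ 0.0925 AU

L = 0.0210 × 3.828×10²⁶ = 8.04×10²⁴ W.
From T_eq⁴ = L(1−A)/(16πσd²): d = √[L(1−A)/(16πσT_eq⁴)].
d = √[8.04×10²⁴ × 0.48 / (16π × 5.67×10⁻⁸ × (290)⁴)] = 1.38×10¹⁰ m = 0.0925 AU.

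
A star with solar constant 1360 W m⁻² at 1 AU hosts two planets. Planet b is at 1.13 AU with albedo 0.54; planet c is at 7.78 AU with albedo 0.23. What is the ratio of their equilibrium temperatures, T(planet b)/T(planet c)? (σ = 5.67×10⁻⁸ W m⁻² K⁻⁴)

T₁/T₂ ≈ 2.307

T_eq = [S₀(1−A)/(4σd²)]^(1/4), so T ∝ (1−A)^(1/4) / √d.
T₁ = [1360×0.46/(4×5.67×10⁻⁸×1.13²)]^(1/4) = 215.59 K.
T₂ = [1360×0.77/(4×5.67×10⁻⁸×7.78²)]^(1/4) = 93.46 K.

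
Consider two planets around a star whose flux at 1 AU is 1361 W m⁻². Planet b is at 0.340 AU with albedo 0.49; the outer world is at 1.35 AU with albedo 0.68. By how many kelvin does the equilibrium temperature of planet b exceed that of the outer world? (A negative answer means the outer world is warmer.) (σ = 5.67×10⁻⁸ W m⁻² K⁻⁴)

ΔT ≈ 223.2 K

T_eq = [S₀(1−A)/(4σd²)]^(1/4), so T ∝ (1−A)^(1/4) / √d.
T₁ = [1361×0.51/(4×5.67×10⁻⁸×0.340²)]^(1/4) = 403.37 K.
T₂ = [1361×0.32/(4×5.67×10⁻⁸×1.35²)]^(1/4) = 180.17 K.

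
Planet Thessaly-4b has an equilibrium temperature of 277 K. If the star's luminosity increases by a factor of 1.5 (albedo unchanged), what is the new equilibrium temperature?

T_eq ∝ L^(1/4) · d^(−1/2).
T′ = 277 × 1.5^(1/4) = 307 K.

T_eq ≈ 307 K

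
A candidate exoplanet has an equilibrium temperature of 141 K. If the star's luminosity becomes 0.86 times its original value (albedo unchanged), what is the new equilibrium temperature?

T_eq ≈ 136 K

T_eq ∝ L^(1/4) · d^(−1/2).
T′ = 141 × 0.86^(1/4) = 136 K.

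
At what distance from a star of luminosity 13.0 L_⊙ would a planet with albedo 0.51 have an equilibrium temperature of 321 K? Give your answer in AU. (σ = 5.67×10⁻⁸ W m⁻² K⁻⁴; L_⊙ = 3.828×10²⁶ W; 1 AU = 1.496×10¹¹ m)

d ≈ 1.90 AU

L = 13.0 × 3.828×10²⁶ = 4.98×10²⁷ W.
From T_eq⁴ = L(1−A)/(16πσd²): d = √[L(1−A)/(16πσT_eq⁴)].
d = √[4.98×10²⁷ × 0.49 / (16π × 5.67×10⁻⁸ × (321)⁴)] = 2.84×10¹¹ m = 1.90 AU.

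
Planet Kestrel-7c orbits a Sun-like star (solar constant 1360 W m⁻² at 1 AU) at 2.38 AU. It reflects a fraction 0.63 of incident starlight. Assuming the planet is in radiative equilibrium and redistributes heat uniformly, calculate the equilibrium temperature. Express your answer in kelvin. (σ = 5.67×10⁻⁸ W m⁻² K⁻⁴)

T_eq ≈ 141 K

Flux at 2.38 AU: S = 1360/2.38² = 240 W m⁻².
Energy balance: absorbed = emitted ⇒ πR²·S(1−A) = 4πR²·σT_eq⁴, so T_eq⁴ = S(1−A)/(4σ).
T_eq = [240 × 0.37 / (4 × 5.67×10⁻⁸)]^(1/4) = (3.92×10⁸)^(1/4) = 141 K.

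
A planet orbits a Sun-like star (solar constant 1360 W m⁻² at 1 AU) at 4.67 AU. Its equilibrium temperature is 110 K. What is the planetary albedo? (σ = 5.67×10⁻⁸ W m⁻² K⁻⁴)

A ≈ 0.47

Flux at 4.67 AU: S = 1360/4.67² = 62.4 W m⁻².
From T_eq⁴ = S(1−A)/(4σ): 1−A = 4σT_eq⁴/S.
1−A = 4 × 5.67×10⁻⁸ × (110)⁴ / 62.4 = 0.532.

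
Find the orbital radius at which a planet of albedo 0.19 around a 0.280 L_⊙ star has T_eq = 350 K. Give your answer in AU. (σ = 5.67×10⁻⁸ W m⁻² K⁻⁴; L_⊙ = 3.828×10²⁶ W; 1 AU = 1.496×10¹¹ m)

L = 0.280 × 3.828×10²⁶ = 1.07×10²⁶ W.
From T_eq⁴ = L(1−A)/(16πσd²): d = √[L(1−A)/(16πσT_eq⁴)].
d = √[1.07×10²⁶ × 0.81 / (16π × 5.67×10⁻⁸ × (350)⁴)] = 4.51×10¹⁰ m = 0.301 AU.

d ≈ 0.301 AU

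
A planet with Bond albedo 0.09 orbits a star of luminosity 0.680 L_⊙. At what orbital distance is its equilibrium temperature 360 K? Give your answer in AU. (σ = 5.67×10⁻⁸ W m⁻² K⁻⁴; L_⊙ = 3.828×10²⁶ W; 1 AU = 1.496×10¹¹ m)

L = 0.680 × 3.828×10²⁶ = 2.60×10²⁶ W.
From T_eq⁴ = L(1−A)/(16πσd²): d = √[L(1−A)/(16πσT_eq⁴)].
d = √[2.60×10²⁶ × 0.91 / (16π × 5.67×10⁻⁸ × (360)⁴)] = 7.03×10¹⁰ m = 0.470 AU.

d ≈ 0.470 AU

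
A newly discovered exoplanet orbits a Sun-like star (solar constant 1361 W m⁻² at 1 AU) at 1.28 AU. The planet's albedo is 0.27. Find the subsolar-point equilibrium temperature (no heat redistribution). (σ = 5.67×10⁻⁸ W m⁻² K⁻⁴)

Flux at 1.28 AU: S = 1361/1.28² = 831 W m⁻².
At the subsolar point the surface absorbs S(1−A) and emits σT⁴ per unit area — no factor of 4, since only the local patch is in balance.
T = [831 × 0.73 / 5.67×10⁻⁸]^(1/4) = (1.07×10¹⁰)^(1/4) = 322 K.

T_ss ≈ 322 K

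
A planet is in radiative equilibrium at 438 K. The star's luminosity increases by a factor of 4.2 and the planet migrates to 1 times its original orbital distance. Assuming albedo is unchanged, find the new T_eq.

T_eq ≈ 627 K

T_eq ∝ L^(1/4) · d^(−1/2).
T′ = 438 × 4.2^(1/4) / 1^(1/2) = 627 K.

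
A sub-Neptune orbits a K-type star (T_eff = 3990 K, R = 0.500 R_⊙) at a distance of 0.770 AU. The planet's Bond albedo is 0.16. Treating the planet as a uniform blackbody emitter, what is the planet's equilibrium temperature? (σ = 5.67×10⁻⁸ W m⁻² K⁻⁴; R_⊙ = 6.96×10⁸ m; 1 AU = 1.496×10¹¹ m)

T_eq ≈ 148 K

R_⋆ = 0.500 × 6.96×10⁸ = 3.48×10⁸ m.
d = 0.770 AU = 1.15×10¹¹ m.
L = 4πR_⋆²σT_⋆⁴ = 4π(3.48×10⁸)² × 5.67×10⁻⁸ × (3990)⁴ = 2.19×10²⁵ W.
S = L/(4πd²) = 131 W m⁻².
Energy balance: absorbed = emitted ⇒ πR²·S(1−A) = 4πR²·σT_eq⁴, so T_eq⁴ = S(1−A)/(4σ).
T_eq = [131 × 0.84 / (4 × 5.67×10⁻⁸)]^(1/4) = (4.86×10⁸)^(1/4) = 148 K.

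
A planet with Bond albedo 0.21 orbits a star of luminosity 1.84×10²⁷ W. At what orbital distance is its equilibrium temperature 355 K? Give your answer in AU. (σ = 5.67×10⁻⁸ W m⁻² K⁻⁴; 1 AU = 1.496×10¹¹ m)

From T_eq⁴ = L(1−A)/(16πσd²): d = √[L(1−A)/(16πσT_eq⁴)].
d = √[1.84×10²⁷ × 0.79 / (16π × 5.67×10⁻⁸ × (355)⁴)] = 1.79×10¹¹ m = 1.20 AU.

d ≈ 1.20 AU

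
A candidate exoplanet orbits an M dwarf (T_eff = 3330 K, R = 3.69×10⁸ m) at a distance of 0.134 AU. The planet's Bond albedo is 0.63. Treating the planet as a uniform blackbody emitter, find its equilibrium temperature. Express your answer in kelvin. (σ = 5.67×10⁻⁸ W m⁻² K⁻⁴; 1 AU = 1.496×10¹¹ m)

d = 0.134 AU = 2.00×10¹⁰ m.
L = 4πR_⋆²σT_⋆⁴ = 4π(3.69×10⁸)² × 5.67×10⁻⁸ × (3330)⁴ = 1.19×10²⁵ W.
S = L/(4πd²) = 2360 W m⁻².
Energy balance: absorbed = emitted ⇒ πR²·S(1−A) = 4πR²·σT_eq⁴, so T_eq⁴ = S(1−A)/(4σ).
T_eq = [2360 × 0.37 / (4 × 5.67×10⁻⁸)]^(1/4) = (3.85×10⁹)^(1/4) = 249 K.

T_eq ≈ 249 K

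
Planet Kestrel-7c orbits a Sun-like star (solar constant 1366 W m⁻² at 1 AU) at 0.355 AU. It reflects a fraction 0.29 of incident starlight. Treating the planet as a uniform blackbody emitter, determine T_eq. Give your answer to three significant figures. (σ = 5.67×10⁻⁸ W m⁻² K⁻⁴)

Flux at 0.355 AU: S = 1366/0.355² = 1.08×10⁴ W m⁻².
Energy balance: absorbed = emitted ⇒ πR²·S(1−A) = 4πR²·σT_eq⁴, so T_eq⁴ = S(1−A)/(4σ).
T_eq = [1.08×10⁴ × 0.71 / (4 × 5.67×10⁻⁸)]^(1/4) = (3.39×10¹⁰)^(1/4) = 429 K.

T_eq ≈ 429 K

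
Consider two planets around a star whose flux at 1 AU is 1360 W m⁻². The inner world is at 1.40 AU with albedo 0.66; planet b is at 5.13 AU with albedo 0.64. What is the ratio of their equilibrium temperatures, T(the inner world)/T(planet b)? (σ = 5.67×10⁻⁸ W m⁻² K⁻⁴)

T₁/T₂ ≈ 1.887

T_eq = [S₀(1−A)/(4σd²)]^(1/4), so T ∝ (1−A)^(1/4) / √d.
T₁ = [1360×0.34/(4×5.67×10⁻⁸×1.40²)]^(1/4) = 179.59 K.
T₂ = [1360×0.36/(4×5.67×10⁻⁸×5.13²)]^(1/4) = 95.17 K.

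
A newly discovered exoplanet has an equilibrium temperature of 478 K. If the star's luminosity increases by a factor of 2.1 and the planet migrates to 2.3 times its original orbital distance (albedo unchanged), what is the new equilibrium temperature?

T_eq ≈ 379 K

T_eq ∝ L^(1/4) · d^(−1/2).
T′ = 478 × 2.1^(1/4) / 2.3^(1/2) = 379 K.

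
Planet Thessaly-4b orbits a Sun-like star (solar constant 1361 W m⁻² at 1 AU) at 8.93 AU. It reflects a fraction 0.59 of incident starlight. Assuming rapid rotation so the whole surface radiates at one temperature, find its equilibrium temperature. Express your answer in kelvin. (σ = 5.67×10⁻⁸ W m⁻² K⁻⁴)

T_eq ≈ 74.5 K

Flux at 8.93 AU: S = 1361/8.93² = 17.1 W m⁻².
Energy balance: absorbed = emitted ⇒ πR²·S(1−A) = 4πR²·σT_eq⁴, so T_eq⁴ = S(1−A)/(4σ).
T_eq = [17.1 × 0.41 / (4 × 5.67×10⁻⁸)]^(1/4) = (3.09×10⁷)^(1/4) = 74.5 K.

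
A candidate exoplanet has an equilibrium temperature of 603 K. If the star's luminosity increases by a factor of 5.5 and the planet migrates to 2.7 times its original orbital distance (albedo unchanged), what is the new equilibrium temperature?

T_eq ≈ 562 K

T_eq ∝ L^(1/4) · d^(−1/2).
T′ = 603 × 5.5^(1/4) / 2.7^(1/2) = 562 K.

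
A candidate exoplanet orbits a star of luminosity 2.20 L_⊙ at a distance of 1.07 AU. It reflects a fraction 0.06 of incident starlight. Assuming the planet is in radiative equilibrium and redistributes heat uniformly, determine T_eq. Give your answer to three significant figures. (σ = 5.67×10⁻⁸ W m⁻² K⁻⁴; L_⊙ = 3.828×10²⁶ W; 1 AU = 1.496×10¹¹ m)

T_eq ≈ 323 K

d = 1.07 AU = 1.60×10¹¹ m.
L = 2.20 × 3.828×10²⁶ = 8.42×10²⁶ W.
Flux: S = L/(4πd²) = 8.42×10²⁶/(4π×(1.60×10¹¹)²) = 2620 W m⁻².
Energy balance: absorbed = emitted ⇒ πR²·S(1−A) = 4πR²·σT_eq⁴, so T_eq⁴ = S(1−A)/(4σ).
T_eq = [2620 × 0.94 / (4 × 5.67×10⁻⁸)]^(1/4) = (1.08×10¹⁰)^(1/4) = 323 K.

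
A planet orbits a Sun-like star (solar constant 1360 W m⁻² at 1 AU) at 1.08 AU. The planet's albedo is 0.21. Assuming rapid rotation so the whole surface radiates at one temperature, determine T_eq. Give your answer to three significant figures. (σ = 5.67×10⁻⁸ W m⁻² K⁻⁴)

Flux at 1.08 AU: S = 1360/1.08² = 1170 W m⁻².
Energy balance: absorbed = emitted ⇒ πR²·S(1−A) = 4πR²·σT_eq⁴, so T_eq⁴ = S(1−A)/(4σ).
T_eq = [1170 × 0.79 / (4 × 5.67×10⁻⁸)]^(1/4) = (4.06×10⁹)^(1/4) = 252 K.

T_eq ≈ 252 K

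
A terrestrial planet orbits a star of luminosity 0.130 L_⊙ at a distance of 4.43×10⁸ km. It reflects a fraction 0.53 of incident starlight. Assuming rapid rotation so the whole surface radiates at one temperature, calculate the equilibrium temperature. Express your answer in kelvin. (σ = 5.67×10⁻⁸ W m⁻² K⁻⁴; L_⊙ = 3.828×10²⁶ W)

d = 4.43×10⁸ km = 4.43×10¹¹ m.
L = 0.130 × 3.828×10²⁶ = 4.98×10²⁵ W.
Flux: S = L/(4πd²) = 4.98×10²⁵/(4π×(4.43×10¹¹)²) = 20.2 W m⁻².
Energy balance: absorbed = emitted ⇒ πR²·S(1−A) = 4πR²·σT_eq⁴, so T_eq⁴ = S(1−A)/(4σ).
T_eq = [20.2 × 0.47 / (4 × 5.67×10⁻⁸)]^(1/4) = (4.18×10⁷)^(1/4) = 80.4 K.

T_eq ≈ 80.4 K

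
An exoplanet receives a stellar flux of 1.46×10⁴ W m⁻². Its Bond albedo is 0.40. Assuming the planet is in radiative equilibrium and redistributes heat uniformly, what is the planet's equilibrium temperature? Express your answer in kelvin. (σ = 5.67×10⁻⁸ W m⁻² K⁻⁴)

T_eq ≈ 443 K

Energy balance: absorbed = emitted ⇒ πR²·S(1−A) = 4πR²·σT_eq⁴, so T_eq⁴ = S(1−A)/(4σ).
T_eq = [1.46×10⁴ × 0.60 / (4 × 5.67×10⁻⁸)]^(1/4) = (3.86×10¹⁰)^(1/4) = 443 K.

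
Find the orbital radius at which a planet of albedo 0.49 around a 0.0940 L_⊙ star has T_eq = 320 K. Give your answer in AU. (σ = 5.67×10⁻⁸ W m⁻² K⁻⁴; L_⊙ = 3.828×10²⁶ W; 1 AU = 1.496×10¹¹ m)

d ≈ 0.166 AU

L = 0.0940 × 3.828×10²⁶ = 3.60×10²⁵ W.
From T_eq⁴ = L(1−A)/(16πσd²): d = √[L(1−A)/(16πσT_eq⁴)].
d = √[3.60×10²⁵ × 0.51 / (16π × 5.67×10⁻⁸ × (320)⁴)] = 2.48×10¹⁰ m = 0.166 AU.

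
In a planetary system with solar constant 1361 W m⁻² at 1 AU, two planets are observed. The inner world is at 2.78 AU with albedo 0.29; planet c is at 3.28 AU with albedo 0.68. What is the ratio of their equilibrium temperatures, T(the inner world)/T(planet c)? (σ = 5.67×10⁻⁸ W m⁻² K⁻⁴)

T₁/T₂ ≈ 1.326

T_eq = [S₀(1−A)/(4σd²)]^(1/4), so T ∝ (1−A)^(1/4) / √d.
T₁ = [1361×0.71/(4×5.67×10⁻⁸×2.78²)]^(1/4) = 153.23 K.
T₂ = [1361×0.32/(4×5.67×10⁻⁸×3.28²)]^(1/4) = 115.59 K.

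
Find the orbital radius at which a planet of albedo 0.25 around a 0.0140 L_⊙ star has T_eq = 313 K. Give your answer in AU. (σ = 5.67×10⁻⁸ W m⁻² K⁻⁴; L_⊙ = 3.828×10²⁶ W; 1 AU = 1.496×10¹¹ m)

d ≈ 0.0810 AU

L = 0.0140 × 3.828×10²⁶ = 5.36×10²⁴ W.
From T_eq⁴ = L(1−A)/(16πσd²): d = √[L(1−A)/(16πσT_eq⁴)].
d = √[5.36×10²⁴ × 0.75 / (16π × 5.67×10⁻⁸ × (313)⁴)] = 1.21×10¹⁰ m = 0.0810 AU.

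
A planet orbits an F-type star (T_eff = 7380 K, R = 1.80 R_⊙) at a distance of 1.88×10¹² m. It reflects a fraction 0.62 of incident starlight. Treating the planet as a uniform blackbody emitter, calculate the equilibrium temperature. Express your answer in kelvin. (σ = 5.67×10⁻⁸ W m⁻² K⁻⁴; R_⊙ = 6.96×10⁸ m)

T_eq ≈ 106 K

R_⋆ = 1.80 × 6.96×10⁸ = 1.25×10⁹ m.
L = 4πR_⋆²σT_⋆⁴ = 4π(1.25×10⁹)² × 5.67×10⁻⁸ × (7380)⁴ = 3.32×10²⁷ W.
S = L/(4πd²) = 74.7 W m⁻².
Energy balance: absorbed = emitted ⇒ πR²·S(1−A) = 4πR²·σT_eq⁴, so T_eq⁴ = S(1−A)/(4σ).
T_eq = [74.7 × 0.38 / (4 × 5.67×10⁻⁸)]^(1/4) = (1.25×10⁸)^(1/4) = 106 K.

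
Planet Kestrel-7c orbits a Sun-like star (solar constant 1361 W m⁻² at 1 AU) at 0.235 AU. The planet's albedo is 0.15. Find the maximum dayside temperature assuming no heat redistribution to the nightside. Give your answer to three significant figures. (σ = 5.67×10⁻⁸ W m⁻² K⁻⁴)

T_ss ≈ 780 K

Flux at 0.235 AU: S = 1361/0.235² = 2.46×10⁴ W m⁻².
With no redistribution each surface element balances locally: S(1−A) = σT⁴.
T = [2.46×10⁴ × 0.85 / 5.67×10⁻⁸]^(1/4) = (3.69×10¹¹)^(1/4) = 780 K.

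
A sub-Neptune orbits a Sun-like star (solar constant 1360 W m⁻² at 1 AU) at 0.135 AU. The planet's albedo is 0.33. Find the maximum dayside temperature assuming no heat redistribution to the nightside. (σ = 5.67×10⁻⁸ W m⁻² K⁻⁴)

Flux at 0.135 AU: S = 1360/0.135² = 7.46×10⁴ W m⁻².
With no redistribution each surface element balances locally: S(1−A) = σT⁴.
T = [7.46×10⁴ × 0.67 / 5.67×10⁻⁸]^(1/4) = (8.82×10¹¹)^(1/4) = 969 K.

T_ss ≈ 969 K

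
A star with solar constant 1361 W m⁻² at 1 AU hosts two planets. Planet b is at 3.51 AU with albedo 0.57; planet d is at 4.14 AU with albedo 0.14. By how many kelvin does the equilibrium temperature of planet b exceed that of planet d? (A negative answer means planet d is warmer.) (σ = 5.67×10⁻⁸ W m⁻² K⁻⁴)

ΔT ≈ -11.4 K

T_eq = [S₀(1−A)/(4σd²)]^(1/4), so T ∝ (1−A)^(1/4) / √d.
T₁ = [1361×0.43/(4×5.67×10⁻⁸×3.51²)]^(1/4) = 120.30 K.
T₂ = [1361×0.86/(4×5.67×10⁻⁸×4.14²)]^(1/4) = 131.73 K.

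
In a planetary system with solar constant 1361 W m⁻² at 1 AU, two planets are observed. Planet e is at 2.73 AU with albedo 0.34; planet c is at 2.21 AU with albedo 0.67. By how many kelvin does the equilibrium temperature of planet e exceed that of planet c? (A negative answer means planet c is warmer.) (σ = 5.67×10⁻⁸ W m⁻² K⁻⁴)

ΔT ≈ 9.9 K

T_eq = [S₀(1−A)/(4σd²)]^(1/4), so T ∝ (1−A)^(1/4) / √d.
T₁ = [1361×0.66/(4×5.67×10⁻⁸×2.73²)]^(1/4) = 151.83 K.
T₂ = [1361×0.33/(4×5.67×10⁻⁸×2.21²)]^(1/4) = 141.90 K.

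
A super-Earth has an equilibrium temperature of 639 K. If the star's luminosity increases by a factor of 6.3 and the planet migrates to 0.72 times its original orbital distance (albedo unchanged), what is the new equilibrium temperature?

T_eq ∝ L^(1/4) · d^(−1/2).
T′ = 639 × 6.3^(1/4) / 0.72^(1/2) = 1190 K.

T_eq ≈ 1190 K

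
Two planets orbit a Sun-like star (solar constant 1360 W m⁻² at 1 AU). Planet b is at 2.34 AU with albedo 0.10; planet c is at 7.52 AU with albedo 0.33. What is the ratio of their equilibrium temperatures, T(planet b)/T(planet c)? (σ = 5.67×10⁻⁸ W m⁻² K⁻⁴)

T_eq = [S₀(1−A)/(4σd²)]^(1/4), so T ∝ (1−A)^(1/4) / √d.
T₁ = [1360×0.90/(4×5.67×10⁻⁸×2.34²)]^(1/4) = 177.18 K.
T₂ = [1360×0.67/(4×5.67×10⁻⁸×7.52²)]^(1/4) = 91.81 K.

T₁/T₂ ≈ 1.930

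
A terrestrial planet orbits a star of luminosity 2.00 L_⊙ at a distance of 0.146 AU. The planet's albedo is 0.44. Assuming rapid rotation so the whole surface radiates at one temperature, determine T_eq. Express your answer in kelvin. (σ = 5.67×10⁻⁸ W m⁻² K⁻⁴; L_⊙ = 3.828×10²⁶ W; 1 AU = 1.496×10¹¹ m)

d = 0.146 AU = 2.18×10¹⁰ m.
L = 2.00 × 3.828×10²⁶ = 7.66×10²⁶ W.
Flux: S = L/(4πd²) = 7.66×10²⁶/(4π×(2.18×10¹⁰)²) = 1.28×10⁵ W m⁻².
Energy balance: absorbed = emitted ⇒ πR²·S(1−A) = 4πR²·σT_eq⁴, so T_eq⁴ = S(1−A)/(4σ).
T_eq = [1.28×10⁵ × 0.56 / (4 × 5.67×10⁻⁸)]^(1/4) = (3.15×10¹¹)^(1/4) = 749 K.

T_eq ≈ 749 K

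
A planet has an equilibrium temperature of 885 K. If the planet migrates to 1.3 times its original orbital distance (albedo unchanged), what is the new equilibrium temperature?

T_eq ≈ 776 K

T_eq ∝ L^(1/4) · d^(−1/2).
T′ = 885 / 1.3^(1/2) = 776 K.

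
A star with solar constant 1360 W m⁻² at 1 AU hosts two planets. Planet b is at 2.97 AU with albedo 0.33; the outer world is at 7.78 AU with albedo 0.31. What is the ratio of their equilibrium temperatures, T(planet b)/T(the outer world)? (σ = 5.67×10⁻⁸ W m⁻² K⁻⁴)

T₁/T₂ ≈ 1.607

T_eq = [S₀(1−A)/(4σd²)]^(1/4), so T ∝ (1−A)^(1/4) / √d.
T₁ = [1360×0.67/(4×5.67×10⁻⁸×2.97²)]^(1/4) = 146.09 K.
T₂ = [1360×0.69/(4×5.67×10⁻⁸×7.78²)]^(1/4) = 90.93 K.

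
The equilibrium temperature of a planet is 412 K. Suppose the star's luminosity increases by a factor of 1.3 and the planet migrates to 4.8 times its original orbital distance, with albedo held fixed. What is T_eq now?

T_eq ≈ 201 K

T_eq ∝ L^(1/4) · d^(−1/2).
T′ = 412 × 1.3^(1/4) / 4.8^(1/2) = 201 K.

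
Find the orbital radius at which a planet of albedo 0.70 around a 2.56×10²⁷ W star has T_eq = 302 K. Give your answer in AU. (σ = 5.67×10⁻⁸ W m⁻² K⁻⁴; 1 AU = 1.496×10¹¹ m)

d ≈ 1.20 AU

From T_eq⁴ = L(1−A)/(16πσd²): d = √[L(1−A)/(16πσT_eq⁴)].
d = √[2.56×10²⁷ × 0.30 / (16π × 5.67×10⁻⁸ × (302)⁴)] = 1.80×10¹¹ m = 1.20 AU.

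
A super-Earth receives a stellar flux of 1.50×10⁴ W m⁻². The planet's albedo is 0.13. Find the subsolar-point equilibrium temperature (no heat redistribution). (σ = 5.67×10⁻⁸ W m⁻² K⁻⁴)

At the subsolar point the surface absorbs S(1−A) and emits σT⁴ per unit area — no factor of 4, since only the local patch is in balance.
T = [1.50×10⁴ × 0.87 / 5.67×10⁻⁸]^(1/4) = (2.30×10¹¹)^(1/4) = 693 K.

T_ss ≈ 693 K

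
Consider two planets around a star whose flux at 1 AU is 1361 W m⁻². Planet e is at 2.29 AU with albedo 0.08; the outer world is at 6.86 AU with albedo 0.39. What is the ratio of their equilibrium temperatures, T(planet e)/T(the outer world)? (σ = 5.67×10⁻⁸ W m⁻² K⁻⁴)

T_eq = [S₀(1−A)/(4σd²)]^(1/4), so T ∝ (1−A)^(1/4) / √d.
T₁ = [1361×0.92/(4×5.67×10⁻⁸×2.29²)]^(1/4) = 180.13 K.
T₂ = [1361×0.61/(4×5.67×10⁻⁸×6.86²)]^(1/4) = 93.91 K.

T₁/T₂ ≈ 1.918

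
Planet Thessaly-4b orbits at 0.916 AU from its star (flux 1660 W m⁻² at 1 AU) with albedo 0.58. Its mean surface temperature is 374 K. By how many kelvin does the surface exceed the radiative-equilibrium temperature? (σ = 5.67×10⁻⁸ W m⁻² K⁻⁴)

ΔT ≈ 128.0 K

S = 1660/0.916² = 1978 W m⁻².
T_eq = [S(1−A)/(4σ)]^(1/4) = [1978×0.42/(4×5.67×10⁻⁸)]^(1/4) = 246.0 K.
ΔT = T_surf − T_eq = 374 − 246.0.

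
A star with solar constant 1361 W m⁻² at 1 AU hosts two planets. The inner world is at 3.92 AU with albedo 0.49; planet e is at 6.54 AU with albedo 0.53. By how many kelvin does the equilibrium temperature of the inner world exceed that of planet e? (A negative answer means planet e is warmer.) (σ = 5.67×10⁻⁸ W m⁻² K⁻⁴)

ΔT ≈ 28.7 K

T_eq = [S₀(1−A)/(4σd²)]^(1/4), so T ∝ (1−A)^(1/4) / √d.
T₁ = [1361×0.51/(4×5.67×10⁻⁸×3.92²)]^(1/4) = 118.80 K.
T₂ = [1361×0.47/(4×5.67×10⁻⁸×6.54²)]^(1/4) = 90.11 K.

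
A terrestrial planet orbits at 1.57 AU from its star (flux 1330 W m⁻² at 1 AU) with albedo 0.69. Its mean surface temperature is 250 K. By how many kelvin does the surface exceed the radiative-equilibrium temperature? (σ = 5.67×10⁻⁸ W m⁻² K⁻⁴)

S = 1330/1.57² = 539.6 W m⁻².
T_eq = [S(1−A)/(4σ)]^(1/4) = [539.6×0.31/(4×5.67×10⁻⁸)]^(1/4) = 164.8 K.
ΔT = T_surf − T_eq = 250 − 164.8.

ΔT ≈ 85.2 K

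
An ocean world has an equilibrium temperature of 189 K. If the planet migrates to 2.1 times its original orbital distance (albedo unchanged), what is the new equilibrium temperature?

T_eq ∝ L^(1/4) · d^(−1/2).
T′ = 189 / 2.1^(1/2) = 130 K.

T_eq ≈ 130 K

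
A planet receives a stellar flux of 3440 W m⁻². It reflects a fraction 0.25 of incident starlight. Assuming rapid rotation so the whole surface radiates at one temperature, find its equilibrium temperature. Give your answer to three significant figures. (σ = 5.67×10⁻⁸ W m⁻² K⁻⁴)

Energy balance: absorbed = emitted ⇒ πR²·S(1−A) = 4πR²·σT_eq⁴, so T_eq⁴ = S(1−A)/(4σ).
T_eq = [3440 × 0.75 / (4 × 5.67×10⁻⁸)]^(1/4) = (1.14×10¹⁰)^(1/4) = 327 K.

T_eq ≈ 327 K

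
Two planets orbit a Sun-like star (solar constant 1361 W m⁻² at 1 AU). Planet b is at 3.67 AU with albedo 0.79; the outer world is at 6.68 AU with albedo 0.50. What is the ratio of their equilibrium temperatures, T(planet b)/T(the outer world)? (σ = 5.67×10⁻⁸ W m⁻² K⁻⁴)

T_eq = [S₀(1−A)/(4σd²)]^(1/4), so T ∝ (1−A)^(1/4) / √d.
T₁ = [1361×0.21/(4×5.67×10⁻⁸×3.67²)]^(1/4) = 98.35 K.
T₂ = [1361×0.50/(4×5.67×10⁻⁸×6.68²)]^(1/4) = 90.55 K.

T₁/T₂ ≈ 1.086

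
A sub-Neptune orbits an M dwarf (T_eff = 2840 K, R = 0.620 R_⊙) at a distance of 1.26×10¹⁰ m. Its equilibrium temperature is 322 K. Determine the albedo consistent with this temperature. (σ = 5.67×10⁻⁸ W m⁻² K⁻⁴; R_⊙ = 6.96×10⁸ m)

R_⋆ = 0.620 × 6.96×10⁸ = 4.32×10⁸ m.
L = 4πR_⋆²σT_⋆⁴ = 4π(4.32×10⁸)² × 5.67×10⁻⁸ × (2840)⁴ = 8.63×10²⁴ W.
S = L/(4πd²) = 4330 W m⁻².
From T_eq⁴ = S(1−A)/(4σ): 1−A = 4σT_eq⁴/S.
1−A = 4 × 5.67×10⁻⁸ × (322)⁴ / 4330 = 0.564.

A ≈ 0.44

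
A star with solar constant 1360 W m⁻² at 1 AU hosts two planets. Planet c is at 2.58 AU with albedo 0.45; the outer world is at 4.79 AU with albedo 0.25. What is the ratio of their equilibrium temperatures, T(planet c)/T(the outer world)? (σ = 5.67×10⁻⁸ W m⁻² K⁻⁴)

T_eq = [S₀(1−A)/(4σd²)]^(1/4), so T ∝ (1−A)^(1/4) / √d.
T₁ = [1360×0.55/(4×5.67×10⁻⁸×2.58²)]^(1/4) = 149.20 K.
T₂ = [1360×0.75/(4×5.67×10⁻⁸×4.79²)]^(1/4) = 118.32 K.

T₁/T₂ ≈ 1.261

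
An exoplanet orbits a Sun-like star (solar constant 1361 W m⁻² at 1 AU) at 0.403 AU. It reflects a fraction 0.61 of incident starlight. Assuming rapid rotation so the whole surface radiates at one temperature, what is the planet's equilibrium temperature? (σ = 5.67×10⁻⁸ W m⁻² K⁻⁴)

T_eq ≈ 346 K

Flux at 0.403 AU: S = 1361/0.403² = 8380 W m⁻².
Energy balance: absorbed = emitted ⇒ πR²·S(1−A) = 4πR²·σT_eq⁴, so T_eq⁴ = S(1−A)/(4σ).
T_eq = [8380 × 0.39 / (4 × 5.67×10⁻⁸)]^(1/4) = (1.44×10¹⁰)^(1/4) = 346 K.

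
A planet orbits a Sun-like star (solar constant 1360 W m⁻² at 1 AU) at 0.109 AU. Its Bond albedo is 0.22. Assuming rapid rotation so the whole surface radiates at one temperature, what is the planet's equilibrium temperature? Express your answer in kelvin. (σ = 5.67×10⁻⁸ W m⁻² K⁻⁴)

T_eq ≈ 792 K

Flux at 0.109 AU: S = 1360/0.109² = 1.14×10⁵ W m⁻².
Energy balance: absorbed = emitted ⇒ πR²·S(1−A) = 4πR²·σT_eq⁴, so T_eq⁴ = S(1−A)/(4σ).
T_eq = [1.14×10⁵ × 0.78 / (4 × 5.67×10⁻⁸)]^(1/4) = (3.94×10¹¹)^(1/4) = 792 K.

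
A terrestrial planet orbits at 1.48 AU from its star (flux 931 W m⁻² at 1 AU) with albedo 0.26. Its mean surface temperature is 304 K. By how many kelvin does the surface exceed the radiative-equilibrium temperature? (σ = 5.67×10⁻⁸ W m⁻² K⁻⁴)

S = 931/1.48² = 425.0 W m⁻².
T_eq = [S(1−A)/(4σ)]^(1/4) = [425.0×0.74/(4×5.67×10⁻⁸)]^(1/4) = 193.0 K.
ΔT = T_surf − T_eq = 304 − 193.0.

ΔT ≈ 111.0 K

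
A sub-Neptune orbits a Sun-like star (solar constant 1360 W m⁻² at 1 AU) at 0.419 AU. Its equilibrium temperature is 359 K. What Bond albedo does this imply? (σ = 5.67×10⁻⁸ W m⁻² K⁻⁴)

A ≈ 0.51

Flux at 0.419 AU: S = 1360/0.419² = 7750 W m⁻².
From T_eq⁴ = S(1−A)/(4σ): 1−A = 4σT_eq⁴/S.
1−A = 4 × 5.67×10⁻⁸ × (359)⁴ / 7750 = 0.486.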